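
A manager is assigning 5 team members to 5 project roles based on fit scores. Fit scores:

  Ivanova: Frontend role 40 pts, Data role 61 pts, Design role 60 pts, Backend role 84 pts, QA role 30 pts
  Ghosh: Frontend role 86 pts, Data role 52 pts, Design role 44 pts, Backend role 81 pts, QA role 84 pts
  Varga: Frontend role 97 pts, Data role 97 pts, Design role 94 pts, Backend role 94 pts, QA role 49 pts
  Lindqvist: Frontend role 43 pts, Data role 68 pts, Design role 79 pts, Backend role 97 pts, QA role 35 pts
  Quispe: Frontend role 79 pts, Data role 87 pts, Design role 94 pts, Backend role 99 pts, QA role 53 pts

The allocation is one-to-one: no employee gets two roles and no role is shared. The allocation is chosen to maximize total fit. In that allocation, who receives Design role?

Optimal: Ivanova→Data role (61 pts), Ghosh→QA role (84 pts), Varga→Frontend role (97 pts), Lindqvist→Backend role (97 pts), Quispe→Design role (94 pts) — total 61+84+97+97+94 = 433 pts.
Row-greedy (each employee in turn takes its best remaining role) gives 399 pts, worse by 34.
Next-best assignment: Ivanova→Backend role, Ghosh→QA role, Varga→Frontend role, Lindqvist→Design role, Quispe→Data role = 431 pts.
Quispe's own top role is Backend role (99 pts), but forcing Quispe→Backend role and reassigning the rest optimally gives only 420 pts — worse by 13.

Quispe receives Design role.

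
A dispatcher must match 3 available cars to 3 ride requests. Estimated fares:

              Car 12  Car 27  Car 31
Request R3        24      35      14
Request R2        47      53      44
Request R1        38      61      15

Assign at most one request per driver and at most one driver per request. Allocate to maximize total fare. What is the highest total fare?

Max total: $129

Optimal: Car 12→Request R3 ($24), Car 27→Request R1 ($61), Car 31→Request R2 ($44) — total 24+61+44 = $129.
Swapping Car 12↔Car 27 (Car 12→Request R1 $38, Car 27→Request R3 $35) loses 12.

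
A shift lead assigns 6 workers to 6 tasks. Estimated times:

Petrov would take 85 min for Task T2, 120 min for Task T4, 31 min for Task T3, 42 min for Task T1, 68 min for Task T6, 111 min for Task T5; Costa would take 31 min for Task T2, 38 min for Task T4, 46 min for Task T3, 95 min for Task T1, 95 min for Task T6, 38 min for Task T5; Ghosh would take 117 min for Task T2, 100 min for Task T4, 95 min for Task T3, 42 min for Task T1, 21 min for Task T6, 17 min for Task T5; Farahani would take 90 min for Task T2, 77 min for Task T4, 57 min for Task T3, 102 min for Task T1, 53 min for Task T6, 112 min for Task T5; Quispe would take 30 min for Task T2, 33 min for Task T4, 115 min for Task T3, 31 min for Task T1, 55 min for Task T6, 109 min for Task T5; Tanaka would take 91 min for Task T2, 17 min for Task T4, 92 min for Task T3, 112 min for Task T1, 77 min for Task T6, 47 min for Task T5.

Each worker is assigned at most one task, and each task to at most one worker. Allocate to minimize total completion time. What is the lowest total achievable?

Minimum total: 180 min

Optimal: Petrov→Task T3 (31 min), Costa→Task T2 (31 min), Ghosh→Task T5 (17 min), Farahani→Task T6 (53 min), Quispe→Task T1 (31 min), Tanaka→Task T4 (17 min) — total 31+31+17+53+31+17 = 180 min.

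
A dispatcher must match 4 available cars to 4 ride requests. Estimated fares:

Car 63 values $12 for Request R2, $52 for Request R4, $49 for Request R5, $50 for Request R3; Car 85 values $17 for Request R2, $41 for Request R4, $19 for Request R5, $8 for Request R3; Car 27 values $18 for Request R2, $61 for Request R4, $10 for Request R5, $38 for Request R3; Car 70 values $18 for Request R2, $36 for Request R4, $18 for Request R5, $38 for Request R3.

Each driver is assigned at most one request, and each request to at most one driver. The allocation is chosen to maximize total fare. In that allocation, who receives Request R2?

Car 85 receives Request R2.

Treat this as an assignment problem: match each driver to one request.
Optimal: Car 63→Request R5 ($49), Car 85→Request R2 ($17), Car 27→Request R4 ($61), Car 70→Request R3 ($38) — total 49+17+61+38 = $165.
Column-greedy (each request in turn goes to its best remaining driver) gives $127, worse by 38.
Next-best assignment: Car 63→Request R3, Car 85→Request R5, Car 27→Request R4, Car 70→Request R2 = $148.
Every other assignment is strictly worse.
Car 85's own top request is Request R4 ($41), but forcing Car 85→Request R4 and reassigning the rest optimally gives only $146 — worse by 19.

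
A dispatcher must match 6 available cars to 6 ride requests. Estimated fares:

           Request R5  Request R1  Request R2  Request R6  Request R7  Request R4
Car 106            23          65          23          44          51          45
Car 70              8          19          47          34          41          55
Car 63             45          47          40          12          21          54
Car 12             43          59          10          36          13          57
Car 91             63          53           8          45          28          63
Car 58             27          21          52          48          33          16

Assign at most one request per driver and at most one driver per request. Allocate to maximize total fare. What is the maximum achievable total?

Treat this as an assignment problem: match each driver to one request.
Optimal: Car 106→Request R7 ($51), Car 70→Request R2 ($47), Car 63→Request R4 ($54), Car 12→Request R1 ($59), Car 91→Request R5 ($63), Car 58→Request R6 ($48) — total 51+47+54+59+63+48 = $322.
Max-entry greedy (repeatedly take the single best remaining cell) gives $290, worse by 32.
Next-best assignment: Car 106→Request R7, Car 70→Request R4, Car 63→Request R2, Car 12→Request R1, Car 91→Request R5, Car 58→Request R6 = $316.

Maximum total: $322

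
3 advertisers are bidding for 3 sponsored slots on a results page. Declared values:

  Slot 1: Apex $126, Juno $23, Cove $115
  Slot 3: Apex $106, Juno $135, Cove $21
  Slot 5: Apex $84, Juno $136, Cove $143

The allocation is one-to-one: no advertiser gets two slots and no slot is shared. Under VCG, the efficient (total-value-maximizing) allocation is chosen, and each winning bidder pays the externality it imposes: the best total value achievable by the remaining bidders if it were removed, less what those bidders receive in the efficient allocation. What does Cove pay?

Efficient allocation: Apex→Slot 1 ($126), Juno→Slot 3 ($135), Cove→Slot 5 ($143); total welfare W = $404.
Cove receives Slot 5 at value $143, so the others get W − 143 = $261.
Without Cove: best allocation of the remaining 2 bidders over all 3 slots is Apex→Slot 1 ($126), Juno→Slot 5 ($136), total $262.
VCG payment = (others' best without Cove) − (others' welfare with Cove) = 262 − 261 = $1.

Cove pays $1.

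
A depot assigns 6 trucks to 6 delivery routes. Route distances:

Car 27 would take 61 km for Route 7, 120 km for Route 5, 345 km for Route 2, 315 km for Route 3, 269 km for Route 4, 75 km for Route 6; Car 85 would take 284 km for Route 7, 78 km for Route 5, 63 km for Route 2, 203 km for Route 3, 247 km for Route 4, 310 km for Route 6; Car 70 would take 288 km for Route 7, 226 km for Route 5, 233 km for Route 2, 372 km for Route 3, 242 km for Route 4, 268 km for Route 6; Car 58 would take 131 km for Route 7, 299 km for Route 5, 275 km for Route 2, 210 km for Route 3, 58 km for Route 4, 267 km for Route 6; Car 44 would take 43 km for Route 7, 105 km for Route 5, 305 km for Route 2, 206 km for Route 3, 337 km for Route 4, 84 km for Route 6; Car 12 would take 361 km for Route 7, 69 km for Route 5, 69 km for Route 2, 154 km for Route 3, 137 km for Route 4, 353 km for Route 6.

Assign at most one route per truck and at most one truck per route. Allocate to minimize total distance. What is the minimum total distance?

This is the linear assignment problem.
Optimal: Car 27→Route 6 (75 km), Car 85→Route 2 (63 km), Car 70→Route 5 (226 km), Car 58→Route 4 (58 km), Car 44→Route 7 (43 km), Car 12→Route 3 (154 km) — total 75+63+226+58+43+154 = 619 km.
Min-entry greedy (repeatedly take the single cheapest remaining cell) gives 680 km, worse by 61.
Swapping Car 44↔Car 70 (Car 44→Route 5 105 km, Car 70→Route 7 288 km) adds 124.

Minimum total: 619 km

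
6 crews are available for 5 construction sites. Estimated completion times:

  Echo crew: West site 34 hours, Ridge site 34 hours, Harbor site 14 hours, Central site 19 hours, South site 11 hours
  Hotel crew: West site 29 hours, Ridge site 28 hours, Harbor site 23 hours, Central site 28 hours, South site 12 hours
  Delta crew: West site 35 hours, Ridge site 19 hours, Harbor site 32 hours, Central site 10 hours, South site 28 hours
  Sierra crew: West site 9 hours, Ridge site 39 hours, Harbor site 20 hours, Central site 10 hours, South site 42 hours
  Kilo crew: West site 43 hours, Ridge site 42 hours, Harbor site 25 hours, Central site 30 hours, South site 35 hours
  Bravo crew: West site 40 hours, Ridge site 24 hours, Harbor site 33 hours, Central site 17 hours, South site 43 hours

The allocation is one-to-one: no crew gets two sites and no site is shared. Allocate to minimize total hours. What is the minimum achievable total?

Minimum total: 69 hours

Treat this as an assignment problem: match each crew to one site.
Optimal: Sierra crew→West site (9 hours), Bravo crew→Ridge site (24 hours), Echo crew→Harbor site (14 hours), Delta crew→Central site (10 hours), Hotel crew→South site (12 hours) — total 9+24+14+10+12 = 69 hours.
Column-greedy (each site in turn goes to its cheapest remaining crew) gives 71 hours, worse by 2.
Next-best assignment: Sierra crew→West site, Delta crew→Ridge site, Echo crew→Harbor site, Bravo crew→Central site, Hotel crew→South site = 71 hours.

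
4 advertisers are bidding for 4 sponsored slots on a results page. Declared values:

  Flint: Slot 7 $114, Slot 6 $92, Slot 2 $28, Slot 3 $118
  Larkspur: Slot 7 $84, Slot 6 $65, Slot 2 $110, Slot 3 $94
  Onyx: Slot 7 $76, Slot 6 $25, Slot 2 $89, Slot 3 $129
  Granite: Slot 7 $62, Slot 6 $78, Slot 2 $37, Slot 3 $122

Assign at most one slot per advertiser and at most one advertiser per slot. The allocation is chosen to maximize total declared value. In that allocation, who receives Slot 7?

Flint receives Slot 7.

Treat this as an assignment problem: match each advertiser to one slot.
Optimal: Flint→Slot 7 ($114), Larkspur→Slot 2 ($110), Onyx→Slot 3 ($129), Granite→Slot 6 ($78) — total 114+110+129+78 = $431.
Row-greedy (each advertiser in turn takes its best remaining slot) gives $382, worse by 49.
Next-best assignment: Flint→Slot 6, Larkspur→Slot 2, Onyx→Slot 7, Granite→Slot 3 = $400.
Checked against all permutations: $431 is optimal.
Flint's own top slot is Slot 3 ($118), but forcing Flint→Slot 3 and reassigning the rest optimally gives only $382 — worse by 49.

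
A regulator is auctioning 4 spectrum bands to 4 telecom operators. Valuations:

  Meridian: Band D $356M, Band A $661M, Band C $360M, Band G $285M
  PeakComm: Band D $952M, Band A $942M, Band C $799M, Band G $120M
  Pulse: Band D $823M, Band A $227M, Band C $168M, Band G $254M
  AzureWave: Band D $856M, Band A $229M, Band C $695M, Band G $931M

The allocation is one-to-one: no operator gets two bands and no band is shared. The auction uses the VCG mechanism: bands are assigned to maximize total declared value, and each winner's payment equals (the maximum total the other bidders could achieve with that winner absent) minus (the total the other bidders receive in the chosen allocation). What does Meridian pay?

Efficient allocation: Meridian→Band A ($661M), PeakComm→Band C ($799M), Pulse→Band D ($823M), AzureWave→Band G ($931M); total welfare W = $3214M.
Meridian receives Band A at value $661M, so the others get W − 661 = $2553M.
Without Meridian: best allocation of the remaining 3 bidders over all 4 bands is PeakComm→Band A ($942M), Pulse→Band D ($823M), AzureWave→Band G ($931M), total $2696M.
VCG payment = (others' best without Meridian) − (others' welfare with Meridian) = 2696 − 2553 = $143M.

Meridian pays $143M.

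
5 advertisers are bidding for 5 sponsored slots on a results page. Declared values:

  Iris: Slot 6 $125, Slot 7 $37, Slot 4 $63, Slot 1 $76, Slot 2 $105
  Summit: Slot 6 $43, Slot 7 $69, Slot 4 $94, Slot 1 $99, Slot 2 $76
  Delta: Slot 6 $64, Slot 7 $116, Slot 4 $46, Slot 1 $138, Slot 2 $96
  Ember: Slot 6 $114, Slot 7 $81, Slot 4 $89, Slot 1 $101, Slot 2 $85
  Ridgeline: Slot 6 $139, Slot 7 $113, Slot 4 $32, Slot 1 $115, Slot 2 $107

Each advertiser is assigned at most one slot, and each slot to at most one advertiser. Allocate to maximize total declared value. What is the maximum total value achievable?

Max total: $564

Optimal: Iris→Slot 2 ($105), Summit→Slot 4 ($94), Delta→Slot 1 ($138), Ember→Slot 6 ($114), Ridgeline→Slot 7 ($113) — total 105+94+138+114+113 = $564.
Column-greedy (each slot in turn goes to its best remaining advertiser) gives $555, worse by 9.
Next-best assignment: Iris→Slot 2, Summit→Slot 4, Delta→Slot 1, Ember→Slot 7, Ridgeline→Slot 6 = $557.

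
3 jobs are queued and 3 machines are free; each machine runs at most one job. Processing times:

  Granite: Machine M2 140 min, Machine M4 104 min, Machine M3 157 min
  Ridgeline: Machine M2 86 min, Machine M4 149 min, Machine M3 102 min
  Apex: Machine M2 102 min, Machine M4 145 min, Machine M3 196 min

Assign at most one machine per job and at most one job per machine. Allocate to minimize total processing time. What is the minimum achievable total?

This is a one-to-one assignment (minimum-cost bipartite matching).
Optimal: Granite→Machine M4 (104 min), Ridgeline→Machine M3 (102 min), Apex→Machine M2 (102 min) — total 104+102+102 = 308 min.
Row-greedy (each job in turn takes its cheapest remaining machine) gives 386 min, worse by 78.
Every other assignment is strictly worse.

Minimum total: 308 min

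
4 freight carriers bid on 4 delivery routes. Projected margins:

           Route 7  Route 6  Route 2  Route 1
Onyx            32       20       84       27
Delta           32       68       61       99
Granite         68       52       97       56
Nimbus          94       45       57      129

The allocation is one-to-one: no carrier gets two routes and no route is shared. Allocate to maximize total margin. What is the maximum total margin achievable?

Maximum total: $349k

This is the linear assignment problem.
Optimal: Onyx→Route 2 ($84k), Delta→Route 6 ($68k), Granite→Route 7 ($68k), Nimbus→Route 1 ($129k) — total 84+68+68+129 = $349k.
Row-greedy (each carrier in turn takes its best remaining route) gives $296k, worse by 53.
Next-best assignment: Onyx→Route 2, Delta→Route 1, Granite→Route 6, Nimbus→Route 7 = $329k.
Swapping Nimbus↔Delta (Nimbus→Route 6 $45k, Delta→Route 1 $99k) loses 53.
Checked against all permutations: $349k is optimal.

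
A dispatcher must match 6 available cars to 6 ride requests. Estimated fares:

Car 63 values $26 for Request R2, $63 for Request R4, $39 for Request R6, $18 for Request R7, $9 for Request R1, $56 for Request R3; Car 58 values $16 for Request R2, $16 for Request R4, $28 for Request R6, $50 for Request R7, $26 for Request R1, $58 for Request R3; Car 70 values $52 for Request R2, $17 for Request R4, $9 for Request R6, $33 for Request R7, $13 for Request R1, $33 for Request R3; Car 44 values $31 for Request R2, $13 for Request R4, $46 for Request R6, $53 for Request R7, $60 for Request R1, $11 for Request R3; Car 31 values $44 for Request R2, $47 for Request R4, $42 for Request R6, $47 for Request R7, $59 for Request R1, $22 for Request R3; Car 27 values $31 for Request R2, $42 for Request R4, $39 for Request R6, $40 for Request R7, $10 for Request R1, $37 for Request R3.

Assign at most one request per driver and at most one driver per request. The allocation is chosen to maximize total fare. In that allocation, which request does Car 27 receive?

Car 27 receives Request R6.

Optimal: Car 63→Request R4 ($63), Car 58→Request R3 ($58), Car 70→Request R2 ($52), Car 44→Request R7 ($53), Car 31→Request R1 ($59), Car 27→Request R6 ($39) — total 63+58+52+53+59+39 = $324.
Row-greedy (each driver in turn takes its best remaining request) gives $319, worse by 5.
Next-best assignment: Car 63→Request R4, Car 58→Request R3, Car 70→Request R2, Car 44→Request R1, Car 31→Request R7, Car 27→Request R6 = $319.
Swapping Car 70↔Car 58 (Car 70→Request R3 $33, Car 58→Request R2 $16) loses 61.
Car 27's own top request is Request R4 ($42), but forcing Car 27→Request R4 and reassigning the rest optimally gives only $305 — worse by 19.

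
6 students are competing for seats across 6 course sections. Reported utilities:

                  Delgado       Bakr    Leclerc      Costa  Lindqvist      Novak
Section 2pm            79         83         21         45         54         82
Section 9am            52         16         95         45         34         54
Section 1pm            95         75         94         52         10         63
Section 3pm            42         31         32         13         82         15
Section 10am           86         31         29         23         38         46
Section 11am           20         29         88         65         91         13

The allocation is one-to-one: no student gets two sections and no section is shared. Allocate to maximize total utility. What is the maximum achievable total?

Max total: 485 points

This is a one-to-one assignment (maximum-weight bipartite matching).
Optimal: Delgado→Section 10am (86 points), Bakr→Section 1pm (75 points), Leclerc→Section 9am (95 points), Costa→Section 11am (65 points), Lindqvist→Section 3pm (82 points), Novak→Section 2pm (82 points) — total 86+75+95+65+82+82 = 485 points.
Row-greedy (each student in turn takes its best remaining section) gives 466 points, worse by 19.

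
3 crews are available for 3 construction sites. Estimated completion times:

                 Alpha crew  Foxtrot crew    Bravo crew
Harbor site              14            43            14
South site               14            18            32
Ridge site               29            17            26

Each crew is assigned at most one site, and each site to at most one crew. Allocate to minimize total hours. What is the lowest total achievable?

This is a one-to-one assignment (minimum-cost bipartite matching).
Optimal: Alpha crew→South site (14 hours), Foxtrot crew→Ridge site (17 hours), Bravo crew→Harbor site (14 hours) — total 14+17+14 = 45 hours.
Min-entry greedy (repeatedly take the single cheapest remaining cell) gives 63 hours, worse by 18.
Next-best assignment: Alpha crew→Harbor site, Foxtrot crew→South site, Bravo crew→Ridge site = 58 hours.
Swapping Foxtrot crew↔Alpha crew (Foxtrot crew→South site 18 hours, Alpha crew→Ridge site 29 hours) adds 16.
Checked against all permutations: 45 hours is optimal.

Min total: 45 hours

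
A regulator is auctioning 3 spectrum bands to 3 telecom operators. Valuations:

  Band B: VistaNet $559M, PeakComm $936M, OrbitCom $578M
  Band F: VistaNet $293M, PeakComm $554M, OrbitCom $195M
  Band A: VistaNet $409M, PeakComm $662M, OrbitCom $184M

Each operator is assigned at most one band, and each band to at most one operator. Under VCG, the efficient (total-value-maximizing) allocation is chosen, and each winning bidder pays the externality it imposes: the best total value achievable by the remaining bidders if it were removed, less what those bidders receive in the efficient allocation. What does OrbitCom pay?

OrbitCom pays $382M.

Efficient allocation: VistaNet→Band A ($409M), PeakComm→Band F ($554M), OrbitCom→Band B ($578M); total welfare W = $1541M.
OrbitCom receives Band B at value $578M, so the others get W − 578 = $963M.
Without OrbitCom: best allocation of the remaining 2 bidders over all 3 bands is VistaNet→Band A ($409M), PeakComm→Band B ($936M), total $1345M.
VCG payment = (others' best without OrbitCom) − (others' welfare with OrbitCom) = 1345 − 963 = $382M.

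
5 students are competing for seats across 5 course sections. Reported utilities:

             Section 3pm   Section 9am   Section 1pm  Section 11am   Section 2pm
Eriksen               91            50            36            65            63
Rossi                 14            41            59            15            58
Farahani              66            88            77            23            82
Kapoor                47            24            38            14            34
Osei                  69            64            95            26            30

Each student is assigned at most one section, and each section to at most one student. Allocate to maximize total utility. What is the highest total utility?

Optimal: Eriksen→Section 11am (65 points), Rossi→Section 2pm (58 points), Farahani→Section 9am (88 points), Kapoor→Section 3pm (47 points), Osei→Section 1pm (95 points) — total 65+58+88+47+95 = 353 points.
Row-greedy (each student in turn takes its best remaining section) gives 298 points, worse by 55.
Next-best assignment: Eriksen→Section 3pm, Rossi→Section 2pm, Farahani→Section 9am, Kapoor→Section 11am, Osei→Section 1pm = 346 points.
Swapping Farahani↔Rossi (Farahani→Section 2pm 82 points, Rossi→Section 9am 41 points) loses 23.
Every other assignment is strictly worse.

Max total: 353 points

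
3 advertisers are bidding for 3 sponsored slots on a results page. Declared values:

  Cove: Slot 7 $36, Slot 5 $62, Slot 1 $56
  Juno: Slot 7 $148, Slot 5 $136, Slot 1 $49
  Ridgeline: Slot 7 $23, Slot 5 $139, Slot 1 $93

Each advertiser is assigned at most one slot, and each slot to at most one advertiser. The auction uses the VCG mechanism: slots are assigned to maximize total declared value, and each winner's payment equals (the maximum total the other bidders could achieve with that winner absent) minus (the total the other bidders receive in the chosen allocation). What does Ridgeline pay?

Efficient allocation: Cove→Slot 1 ($56), Juno→Slot 7 ($148), Ridgeline→Slot 5 ($139); total welfare W = $343.
Ridgeline receives Slot 5 at value $139, so the others get W − 139 = $204.
Without Ridgeline: best allocation of the remaining 2 bidders over all 3 slots is Cove→Slot 5 ($62), Juno→Slot 7 ($148), total $210.
VCG payment = (others' best without Ridgeline) − (others' welfare with Ridgeline) = 210 − 204 = $6.

Ridgeline pays $6.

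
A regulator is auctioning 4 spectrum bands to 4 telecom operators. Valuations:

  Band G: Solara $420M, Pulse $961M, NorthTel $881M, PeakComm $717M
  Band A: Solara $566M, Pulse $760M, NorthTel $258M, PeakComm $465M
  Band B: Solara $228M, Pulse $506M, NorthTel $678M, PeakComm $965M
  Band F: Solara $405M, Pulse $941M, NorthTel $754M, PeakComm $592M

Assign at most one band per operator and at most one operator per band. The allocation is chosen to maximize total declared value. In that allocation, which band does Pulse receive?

Pulse receives Band F.

This is the linear assignment problem.
Optimal: Solara→Band A ($566M), Pulse→Band F ($941M), NorthTel→Band G ($881M), PeakComm→Band B ($965M) — total 566+941+881+965 = $3353M.
Row-greedy (each operator in turn takes its best remaining band) gives $3246M, worse by 107.
Next-best assignment: Solara→Band A, Pulse→Band G, NorthTel→Band F, PeakComm→Band B = $3246M.
Swapping PeakComm↔NorthTel (PeakComm→Band G $717M, NorthTel→Band B $678M) loses 451.
Pulse's own top band is Band G ($961M), but forcing Pulse→Band G and reassigning the rest optimally gives only $3246M — worse by 107.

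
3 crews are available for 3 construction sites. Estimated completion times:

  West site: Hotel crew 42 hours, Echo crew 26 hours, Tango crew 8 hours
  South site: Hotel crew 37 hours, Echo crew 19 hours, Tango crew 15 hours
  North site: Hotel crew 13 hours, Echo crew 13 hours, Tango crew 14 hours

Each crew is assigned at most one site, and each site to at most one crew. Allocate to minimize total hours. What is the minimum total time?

Optimal: Hotel crew→North site (13 hours), Echo crew→South site (19 hours), Tango crew→West site (8 hours) — total 13+19+8 = 40 hours.

Min total: 40 hours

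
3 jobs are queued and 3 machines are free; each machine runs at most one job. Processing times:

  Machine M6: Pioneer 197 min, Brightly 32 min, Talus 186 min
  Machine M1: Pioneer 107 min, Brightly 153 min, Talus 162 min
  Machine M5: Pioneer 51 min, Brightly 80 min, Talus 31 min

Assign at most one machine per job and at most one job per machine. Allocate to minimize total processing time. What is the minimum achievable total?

Minimum total: 170 min

Optimal: Pioneer→Machine M1 (107 min), Brightly→Machine M6 (32 min), Talus→Machine M5 (31 min) — total 107+32+31 = 170 min.
Row-greedy (each job in turn takes its cheapest remaining machine) gives 245 min, worse by 75.
Next-best assignment: Pioneer→Machine M5, Brightly→Machine M6, Talus→Machine M1 = 245 min.
Swapping Talus↔Pioneer (Talus→Machine M1 162 min, Pioneer→Machine M5 51 min) adds 75.
Every other assignment is strictly worse.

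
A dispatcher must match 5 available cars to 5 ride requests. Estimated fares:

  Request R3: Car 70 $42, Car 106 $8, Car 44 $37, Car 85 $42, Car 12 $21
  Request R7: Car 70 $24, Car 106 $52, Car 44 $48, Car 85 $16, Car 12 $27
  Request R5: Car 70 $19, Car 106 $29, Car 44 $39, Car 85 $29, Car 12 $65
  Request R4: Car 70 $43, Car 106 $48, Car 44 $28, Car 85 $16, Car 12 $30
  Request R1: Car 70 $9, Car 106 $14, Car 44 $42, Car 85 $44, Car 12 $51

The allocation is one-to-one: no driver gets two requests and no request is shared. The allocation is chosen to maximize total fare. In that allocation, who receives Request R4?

Optimal: Car 70→Request R3 ($42), Car 106→Request R4 ($48), Car 44→Request R7 ($48), Car 85→Request R1 ($44), Car 12→Request R5 ($65) — total 42+48+48+44+65 = $247.
Row-greedy (each driver in turn takes its best remaining request) gives $244, worse by 3.
Next-best assignment: Car 70→Request R4, Car 106→Request R7, Car 44→Request R1, Car 85→Request R3, Car 12→Request R5 = $244.
Car 106's own top request is Request R7 ($52), but forcing Car 106→Request R7 and reassigning the rest optimally gives only $244 — worse by 3.

Car 106 receives Request R4.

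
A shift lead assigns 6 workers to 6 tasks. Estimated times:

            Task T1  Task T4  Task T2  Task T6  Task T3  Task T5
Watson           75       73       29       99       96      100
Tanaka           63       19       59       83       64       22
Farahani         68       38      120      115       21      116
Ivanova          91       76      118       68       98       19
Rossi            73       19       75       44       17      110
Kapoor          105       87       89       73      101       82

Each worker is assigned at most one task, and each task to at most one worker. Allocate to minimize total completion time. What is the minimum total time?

Optimal: Watson→Task T2 (29 min), Tanaka→Task T1 (63 min), Farahani→Task T3 (21 min), Ivanova→Task T5 (19 min), Rossi→Task T4 (19 min), Kapoor→Task T6 (73 min) — total 29+63+21+19+19+73 = 224 min.
Row-greedy (each worker in turn takes its cheapest remaining task) gives 237 min, worse by 13.
No other one-to-one assignment undercuts 224 min.

Min total: 224 min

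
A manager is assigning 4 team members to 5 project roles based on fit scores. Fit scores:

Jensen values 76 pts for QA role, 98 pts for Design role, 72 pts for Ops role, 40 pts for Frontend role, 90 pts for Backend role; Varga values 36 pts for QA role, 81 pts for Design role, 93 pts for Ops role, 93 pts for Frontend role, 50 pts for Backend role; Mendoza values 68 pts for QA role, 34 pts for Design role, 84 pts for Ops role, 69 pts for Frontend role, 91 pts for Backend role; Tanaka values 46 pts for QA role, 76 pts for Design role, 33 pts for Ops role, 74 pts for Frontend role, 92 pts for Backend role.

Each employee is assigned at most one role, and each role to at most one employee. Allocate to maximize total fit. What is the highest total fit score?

Optimal: Jensen→Design role (98 pts), Varga→Frontend role (93 pts), Mendoza→Ops role (84 pts), Tanaka→Backend role (92 pts) — total 98+93+84+92 = 367 pts.
Row-greedy (each employee in turn takes its best remaining role) gives 356 pts, worse by 11.

Maximum total: 367 pts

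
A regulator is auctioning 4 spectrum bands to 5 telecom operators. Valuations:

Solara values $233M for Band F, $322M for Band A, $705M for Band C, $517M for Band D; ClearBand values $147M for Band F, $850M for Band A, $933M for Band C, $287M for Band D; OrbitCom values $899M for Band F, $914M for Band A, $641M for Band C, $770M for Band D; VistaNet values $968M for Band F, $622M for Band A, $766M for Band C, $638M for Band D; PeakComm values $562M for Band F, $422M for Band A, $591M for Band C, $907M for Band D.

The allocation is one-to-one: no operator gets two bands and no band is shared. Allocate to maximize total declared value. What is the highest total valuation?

This is the linear assignment problem.
Optimal: VistaNet→Band F ($968M), OrbitCom→Band A ($914M), ClearBand→Band C ($933M), PeakComm→Band D ($907M) — total 968+914+933+907 = $3722M.
Row-greedy (each operator in turn takes its best remaining band) gives $3092M, worse by 630.
Next-best assignment: VistaNet→Band F, OrbitCom→Band A, Solara→Band C, PeakComm→Band D = $3494M.
Swapping OrbitCom↔PeakComm (OrbitCom→Band D $770M, PeakComm→Band A $422M) loses 629.

Max total: $3722M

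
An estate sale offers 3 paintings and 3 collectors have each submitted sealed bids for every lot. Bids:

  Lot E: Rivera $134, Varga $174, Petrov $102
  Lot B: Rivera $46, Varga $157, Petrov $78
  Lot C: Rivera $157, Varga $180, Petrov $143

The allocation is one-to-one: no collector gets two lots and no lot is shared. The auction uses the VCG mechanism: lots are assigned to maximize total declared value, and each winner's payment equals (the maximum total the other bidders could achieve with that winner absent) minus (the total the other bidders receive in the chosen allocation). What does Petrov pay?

Efficient allocation: Rivera→Lot E ($134), Varga→Lot B ($157), Petrov→Lot C ($143); total welfare W = $434.
Petrov receives Lot C at value $143, so the others get W − 143 = $291.
Without Petrov: best allocation of the remaining 2 bidders over all 3 lots is Rivera→Lot C ($157), Varga→Lot E ($174), total $331.
VCG payment = (others' best without Petrov) − (others' welfare with Petrov) = 331 − 291 = $40.

Petrov pays $40.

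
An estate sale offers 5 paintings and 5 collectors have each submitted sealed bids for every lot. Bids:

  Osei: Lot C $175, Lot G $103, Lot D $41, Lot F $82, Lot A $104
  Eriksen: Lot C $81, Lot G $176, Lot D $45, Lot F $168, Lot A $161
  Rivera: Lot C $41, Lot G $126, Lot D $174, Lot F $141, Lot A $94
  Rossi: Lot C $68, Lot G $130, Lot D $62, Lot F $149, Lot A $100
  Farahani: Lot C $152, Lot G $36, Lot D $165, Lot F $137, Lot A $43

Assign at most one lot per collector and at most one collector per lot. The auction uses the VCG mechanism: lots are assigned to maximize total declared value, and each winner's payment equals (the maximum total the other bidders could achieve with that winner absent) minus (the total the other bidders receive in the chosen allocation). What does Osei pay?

Osei pays $49.

Efficient allocation: Osei→Lot C ($175), Eriksen→Lot A ($161), Rivera→Lot D ($174), Rossi→Lot G ($130), Farahani→Lot F ($137); total welfare W = $777.
Osei receives Lot C at value $175, so the others get W − 175 = $602.
Without Osei: best allocation of the remaining 4 bidders over all 5 lots is Eriksen→Lot G ($176), Rivera→Lot D ($174), Rossi→Lot F ($149), Farahani→Lot C ($152), total $651.
VCG payment = (others' best without Osei) − (others' welfare with Osei) = 651 − 602 = $49.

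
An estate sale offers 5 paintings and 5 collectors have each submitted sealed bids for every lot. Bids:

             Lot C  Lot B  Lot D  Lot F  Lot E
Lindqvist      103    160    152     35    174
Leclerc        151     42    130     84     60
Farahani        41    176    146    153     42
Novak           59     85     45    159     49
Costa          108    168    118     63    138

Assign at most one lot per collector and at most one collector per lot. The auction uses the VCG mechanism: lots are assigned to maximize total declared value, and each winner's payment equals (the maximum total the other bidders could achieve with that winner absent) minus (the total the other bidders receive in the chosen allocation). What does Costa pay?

Efficient allocation: Lindqvist→Lot E ($174), Leclerc→Lot C ($151), Farahani→Lot D ($146), Novak→Lot F ($159), Costa→Lot B ($168); total welfare W = $798.
Costa receives Lot B at value $168, so the others get W − 168 = $630.
Without Costa: best allocation of the remaining 4 bidders over all 5 lots is Lindqvist→Lot E ($174), Leclerc→Lot C ($151), Farahani→Lot B ($176), Novak→Lot F ($159), total $660.
VCG payment = (others' best without Costa) − (others' welfare with Costa) = 660 − 630 = $30.

Costa pays $30.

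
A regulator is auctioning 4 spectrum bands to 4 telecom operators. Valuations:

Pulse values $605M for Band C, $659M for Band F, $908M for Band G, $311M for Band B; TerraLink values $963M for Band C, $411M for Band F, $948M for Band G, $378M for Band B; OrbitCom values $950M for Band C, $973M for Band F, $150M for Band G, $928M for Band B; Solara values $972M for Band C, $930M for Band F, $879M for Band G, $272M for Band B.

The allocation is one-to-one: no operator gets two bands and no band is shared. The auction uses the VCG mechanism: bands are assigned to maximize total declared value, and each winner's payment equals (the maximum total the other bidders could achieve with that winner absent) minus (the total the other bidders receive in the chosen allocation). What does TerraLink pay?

Efficient allocation: Pulse→Band G ($908M), TerraLink→Band C ($963M), OrbitCom→Band B ($928M), Solara→Band F ($930M); total welfare W = $3729M.
TerraLink receives Band C at value $963M, so the others get W − 963 = $2766M.
Without TerraLink: best allocation of the remaining 3 bidders over all 4 bands is Pulse→Band G ($908M), OrbitCom→Band F ($973M), Solara→Band C ($972M), total $2853M.
VCG payment = (others' best without TerraLink) − (others' welfare with TerraLink) = 2853 − 2766 = $87M.

TerraLink pays $87M.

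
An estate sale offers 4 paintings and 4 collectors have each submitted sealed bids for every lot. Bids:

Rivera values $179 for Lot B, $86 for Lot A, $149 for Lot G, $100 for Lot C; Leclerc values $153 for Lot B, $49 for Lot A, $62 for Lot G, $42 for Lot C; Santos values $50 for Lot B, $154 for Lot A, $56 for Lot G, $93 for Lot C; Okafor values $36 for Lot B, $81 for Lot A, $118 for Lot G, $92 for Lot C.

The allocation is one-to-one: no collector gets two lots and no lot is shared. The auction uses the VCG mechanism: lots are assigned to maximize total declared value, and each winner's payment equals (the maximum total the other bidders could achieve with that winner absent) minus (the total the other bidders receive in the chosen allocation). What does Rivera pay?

Rivera pays $26.

Efficient allocation: Rivera→Lot G ($149), Leclerc→Lot B ($153), Santos→Lot A ($154), Okafor→Lot C ($92); total welfare W = $548.
Rivera receives Lot G at value $149, so the others get W − 149 = $399.
Without Rivera: best allocation of the remaining 3 bidders over all 4 lots is Leclerc→Lot B ($153), Santos→Lot A ($154), Okafor→Lot G ($118), total $425.
VCG payment = (others' best without Rivera) − (others' welfare with Rivera) = 425 − 399 = $26.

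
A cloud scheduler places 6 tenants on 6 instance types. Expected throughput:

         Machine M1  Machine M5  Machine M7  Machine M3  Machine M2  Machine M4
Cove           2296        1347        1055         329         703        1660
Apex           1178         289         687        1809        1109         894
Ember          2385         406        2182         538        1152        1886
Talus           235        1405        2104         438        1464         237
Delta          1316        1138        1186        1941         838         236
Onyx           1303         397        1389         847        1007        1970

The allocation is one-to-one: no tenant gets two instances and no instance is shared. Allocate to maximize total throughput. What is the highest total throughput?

Optimal: Cove→Machine M1 (2296 ops/s), Apex→Machine M2 (1109 ops/s), Ember→Machine M7 (2182 ops/s), Talus→Machine M5 (1405 ops/s), Delta→Machine M3 (1941 ops/s), Onyx→Machine M4 (1970 ops/s) — total 2296+1109+2182+1405+1941+1970 = 10903 ops/s.
Max-entry greedy (repeatedly take the single best remaining cell) gives 10856 ops/s, worse by 47.
Next-best assignment: Cove→Machine M1, Apex→Machine M3, Ember→Machine M7, Talus→Machine M2, Delta→Machine M5, Onyx→Machine M4 = 10859 ops/s.
Swapping Cove↔Apex (Cove→Machine M2 703 ops/s, Apex→Machine M1 1178 ops/s) loses 1524.

Max total: 10903 ops/s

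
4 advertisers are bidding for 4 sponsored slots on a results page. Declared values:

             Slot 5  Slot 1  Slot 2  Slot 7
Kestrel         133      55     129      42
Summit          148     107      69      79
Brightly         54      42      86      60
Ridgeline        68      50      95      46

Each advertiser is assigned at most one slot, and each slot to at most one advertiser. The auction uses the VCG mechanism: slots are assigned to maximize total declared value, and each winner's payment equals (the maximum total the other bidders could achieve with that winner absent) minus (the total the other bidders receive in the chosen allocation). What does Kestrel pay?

Kestrel pays $41.

Efficient allocation: Kestrel→Slot 5 ($133), Summit→Slot 1 ($107), Brightly→Slot 7 ($60), Ridgeline→Slot 2 ($95); total welfare W = $395.
Kestrel receives Slot 5 at value $133, so the others get W − 133 = $262.
Without Kestrel: best allocation of the remaining 3 bidders over all 4 slots is Summit→Slot 5 ($148), Brightly→Slot 7 ($60), Ridgeline→Slot 2 ($95), total $303.
VCG payment = (others' best without Kestrel) − (others' welfare with Kestrel) = 303 − 262 = $41.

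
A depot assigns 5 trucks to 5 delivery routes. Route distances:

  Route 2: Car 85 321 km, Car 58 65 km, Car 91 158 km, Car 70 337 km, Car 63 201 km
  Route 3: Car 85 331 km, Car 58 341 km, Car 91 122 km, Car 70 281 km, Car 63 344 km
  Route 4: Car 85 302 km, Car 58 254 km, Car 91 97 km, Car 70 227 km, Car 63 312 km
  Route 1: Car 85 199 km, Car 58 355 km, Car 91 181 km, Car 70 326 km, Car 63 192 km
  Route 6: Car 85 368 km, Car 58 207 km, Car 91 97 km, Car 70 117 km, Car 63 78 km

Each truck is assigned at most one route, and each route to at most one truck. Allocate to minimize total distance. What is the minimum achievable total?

Optimal: Car 85→Route 1 (199 km), Car 58→Route 2 (65 km), Car 91→Route 3 (122 km), Car 70→Route 4 (227 km), Car 63→Route 6 (78 km) — total 199+65+122+227+78 = 691 km.
Min-entry greedy (repeatedly take the single cheapest remaining cell) gives 720 km, worse by 29.
Next-best assignment: Car 85→Route 1, Car 58→Route 2, Car 91→Route 4, Car 70→Route 3, Car 63→Route 6 = 720 km.
No other one-to-one assignment undercuts 691 km.

Minimum total: 691 km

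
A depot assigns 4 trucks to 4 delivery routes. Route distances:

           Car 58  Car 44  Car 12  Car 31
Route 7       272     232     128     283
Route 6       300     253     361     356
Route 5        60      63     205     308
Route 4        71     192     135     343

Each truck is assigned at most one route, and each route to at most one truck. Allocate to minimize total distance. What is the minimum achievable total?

Minimum total: 618 km

Optimal: Car 58→Route 4 (71 km), Car 44→Route 5 (63 km), Car 12→Route 7 (128 km), Car 31→Route 6 (356 km) — total 71+63+128+356 = 618 km.
Column-greedy (each route in turn goes to its cheapest remaining truck) gives 784 km, worse by 166.
Next-best assignment: Car 58→Route 5, Car 44→Route 6, Car 12→Route 4, Car 31→Route 7 = 731 km.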